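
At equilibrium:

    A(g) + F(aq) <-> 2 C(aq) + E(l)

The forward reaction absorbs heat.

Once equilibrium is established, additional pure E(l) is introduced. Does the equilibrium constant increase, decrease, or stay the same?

The equilibrium constant depends only on temperature. This perturbation changes neither the position of equilibrium nor K.

unchanged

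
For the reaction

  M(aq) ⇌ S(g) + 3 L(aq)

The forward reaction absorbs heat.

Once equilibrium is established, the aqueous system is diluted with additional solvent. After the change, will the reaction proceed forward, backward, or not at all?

Dilution lowers every aqueous concentration by the same factor. Δn_aq = 3 − 1 = +2, so the system shifts toward the side with more dissolved moles — to the right.

right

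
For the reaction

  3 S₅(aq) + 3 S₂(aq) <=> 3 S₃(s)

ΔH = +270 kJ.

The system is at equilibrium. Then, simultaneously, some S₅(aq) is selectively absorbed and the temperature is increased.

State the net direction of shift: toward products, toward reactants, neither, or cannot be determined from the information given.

Removing S₅ (aq), a reactant, drives the reaction to the left.
The forward reaction is endothermic. Raising T favours the endothermic direction — shift to the right.
The individual effects push in opposite directions; without quantitative information the net direction cannot be determined.

cannot be determined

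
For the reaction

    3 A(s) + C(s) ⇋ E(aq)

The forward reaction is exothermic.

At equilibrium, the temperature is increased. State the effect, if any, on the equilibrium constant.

decreases

K depends on temperature via the van 't Hoff relation. The forward reaction is exothermic, so raising T decreases K.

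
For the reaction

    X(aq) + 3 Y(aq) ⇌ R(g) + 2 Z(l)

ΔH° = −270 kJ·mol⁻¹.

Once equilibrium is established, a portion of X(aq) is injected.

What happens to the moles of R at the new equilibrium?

increases

Adding X (aq), a reactant, drives the reaction to the right.
The net shift is to the right. R is a product, so its amount increases.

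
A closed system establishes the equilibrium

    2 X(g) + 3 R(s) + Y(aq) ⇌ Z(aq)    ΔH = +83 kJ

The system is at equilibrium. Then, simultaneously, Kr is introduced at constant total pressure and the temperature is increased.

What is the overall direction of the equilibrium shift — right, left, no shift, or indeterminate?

cannot be determined

Adding inert gas at constant total pressure expands the volume and lowers every reacting partial pressure. With Δn_gas = 0 − 2 = -2, Q moves away from K toward the side with fewer gas moles, so the system shifts toward the side with more gas moles — to the left.
The forward reaction is endothermic. Raising T favours the endothermic direction — shift to the right.
The individual effects push in opposite directions; without quantitative information the net direction cannot be determined.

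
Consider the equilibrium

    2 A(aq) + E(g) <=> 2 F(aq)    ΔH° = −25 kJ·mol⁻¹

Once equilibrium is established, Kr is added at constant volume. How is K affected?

The equilibrium constant depends only on temperature. This perturbation changes neither the position of equilibrium nor K.

unchanged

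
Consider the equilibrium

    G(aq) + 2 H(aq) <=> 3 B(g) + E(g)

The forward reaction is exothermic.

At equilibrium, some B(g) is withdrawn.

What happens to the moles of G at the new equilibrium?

decreases

Removing B (g), a product, drives the reaction to the right.
The net shift is to the right. G is a reactant, so its amount decreases.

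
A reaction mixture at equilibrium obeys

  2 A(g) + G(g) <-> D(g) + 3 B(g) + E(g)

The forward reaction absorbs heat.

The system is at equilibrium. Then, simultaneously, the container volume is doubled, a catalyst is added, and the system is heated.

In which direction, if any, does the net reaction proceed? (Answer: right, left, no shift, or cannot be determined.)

Gas moles: reactants 3, products 5 (Δn_gas = +2). Expansion shifts the system toward the side with more moles of gas — to the right.
A catalyst speeds both forward and reverse rates equally; it changes neither Q nor K — no shift from this change.
The forward reaction is endothermic. Raising T favours the endothermic direction — shift to the right.
Only the nonzero effect(s) matter; the net shift is to the right.

right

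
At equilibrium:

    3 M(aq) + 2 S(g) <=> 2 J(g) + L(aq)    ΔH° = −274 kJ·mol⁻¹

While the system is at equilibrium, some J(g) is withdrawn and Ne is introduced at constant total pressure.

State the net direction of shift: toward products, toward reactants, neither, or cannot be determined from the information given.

Removing J (g), a product, drives the reaction to the right.
Adding inert gas at constant total pressure expands the volume, scaling every reacting partial pressure by the same factor. Δn_gas = 2 − 2 = 0, so Q is unchanged — no shift.
Only the nonzero effect(s) matter; the net shift is to the right.

right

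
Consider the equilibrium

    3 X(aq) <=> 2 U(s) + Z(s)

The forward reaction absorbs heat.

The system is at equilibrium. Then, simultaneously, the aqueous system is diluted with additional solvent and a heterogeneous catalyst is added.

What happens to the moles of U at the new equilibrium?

decreases

Dilution lowers every aqueous concentration by the same factor. Δn_aq = 0 − 3 = -3, so the system shifts toward the side with more dissolved moles — to the left.
A catalyst speeds both forward and reverse rates equally; it changes neither Q nor K — no shift from this change.
The net shift is to the left. U is a product, so its amount decreases.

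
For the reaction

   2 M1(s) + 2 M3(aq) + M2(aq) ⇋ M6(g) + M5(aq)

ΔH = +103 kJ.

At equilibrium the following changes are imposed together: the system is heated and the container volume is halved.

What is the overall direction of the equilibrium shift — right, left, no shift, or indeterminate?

cannot be determined

The forward reaction is endothermic. Raising T favours the endothermic direction — shift to the right.
Gas moles: reactants 0, products 1 (Δn_gas = +1). Compression shifts the system toward the side with fewer moles of gas — to the left.
The individual effects push in opposite directions; without quantitative information the net direction cannot be determined.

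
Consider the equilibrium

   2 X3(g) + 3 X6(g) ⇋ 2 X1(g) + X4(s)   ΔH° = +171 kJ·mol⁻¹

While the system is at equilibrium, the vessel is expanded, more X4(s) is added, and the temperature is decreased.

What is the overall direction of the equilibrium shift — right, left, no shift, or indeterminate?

Gas moles: reactants 5, products 2 (Δn_gas = -3). Expansion shifts the system toward the side with more moles of gas — to the left.
X4 is a pure solid; its activity is 1 regardless of amount, so Q is unaffected — no shift from this change.
The forward reaction is endothermic. Lowering T favours the exothermic direction — shift to the left.
Only the nonzero effect(s) matter; the net shift is to the left.

left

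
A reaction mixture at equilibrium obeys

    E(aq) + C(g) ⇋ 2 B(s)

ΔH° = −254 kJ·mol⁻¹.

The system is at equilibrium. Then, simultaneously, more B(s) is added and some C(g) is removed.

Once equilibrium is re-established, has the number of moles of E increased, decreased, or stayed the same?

B is a pure solid; its activity is 1 regardless of amount, so Q is unaffected — no shift from this change.
Removing C (g), a reactant, drives the reaction to the left.
The net shift is to the left. E is a reactant, so its amount increases.

increases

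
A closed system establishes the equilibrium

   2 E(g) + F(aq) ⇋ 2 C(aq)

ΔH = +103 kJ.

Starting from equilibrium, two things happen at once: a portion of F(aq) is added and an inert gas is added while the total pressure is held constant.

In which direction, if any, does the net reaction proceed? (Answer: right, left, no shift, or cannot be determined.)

cannot be determined

Adding F (aq), a reactant, drives the reaction to the right.
Adding inert gas at constant total pressure expands the volume and lowers every reacting partial pressure. With Δn_gas = 0 − 2 = -2, Q moves away from K toward the side with fewer gas moles, so the system shifts toward the side with more gas moles — to the left.
The individual effects push in opposite directions; without quantitative information the net direction cannot be determined.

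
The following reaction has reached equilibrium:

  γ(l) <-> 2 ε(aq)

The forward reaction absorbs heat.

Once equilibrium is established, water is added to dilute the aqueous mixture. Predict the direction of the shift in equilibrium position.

right

Dilution lowers every aqueous concentration by the same factor. Δn_aq = 2 − 0 = +2, so the system shifts toward the side with more dissolved moles — to the right.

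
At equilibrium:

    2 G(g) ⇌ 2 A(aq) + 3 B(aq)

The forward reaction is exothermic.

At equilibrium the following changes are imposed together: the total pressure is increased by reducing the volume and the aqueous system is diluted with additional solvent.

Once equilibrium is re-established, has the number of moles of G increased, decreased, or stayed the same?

Gas moles: reactants 2, products 0 (Δn_gas = -2). Compression shifts the system toward the side with fewer moles of gas — to the right.
Dilution lowers every aqueous concentration by the same factor. Δn_aq = 5 − 0 = +5, so the system shifts toward the side with more dissolved moles — to the right.
The net shift is to the right. G is a reactant, so its amount decreases.

decreases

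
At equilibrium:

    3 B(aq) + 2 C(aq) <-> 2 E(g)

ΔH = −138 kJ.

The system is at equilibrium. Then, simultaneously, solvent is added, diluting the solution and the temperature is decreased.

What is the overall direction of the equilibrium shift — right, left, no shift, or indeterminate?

cannot be determined

Dilution lowers every aqueous concentration by the same factor. Δn_aq = 0 − 5 = -5, so the system shifts toward the side with more dissolved moles — to the left.
The forward reaction is exothermic. Lowering T favours the exothermic direction — shift to the right.
The individual effects push in opposite directions; without quantitative information the net direction cannot be determined.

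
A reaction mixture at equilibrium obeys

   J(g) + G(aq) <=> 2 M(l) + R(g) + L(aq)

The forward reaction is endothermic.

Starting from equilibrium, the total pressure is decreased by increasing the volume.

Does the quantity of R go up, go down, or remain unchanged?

unchanged

Gas moles: reactants 1, products 1. Δn_gas = 0, so a volume change leaves Q equal to K — no shift from this change.
No net shift occurs, so the amount of R is unchanged.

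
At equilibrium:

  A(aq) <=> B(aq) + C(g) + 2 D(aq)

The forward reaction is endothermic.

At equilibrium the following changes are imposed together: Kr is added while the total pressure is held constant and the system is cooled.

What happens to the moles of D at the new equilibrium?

cannot be determined

Adding inert gas at constant total pressure expands the volume and lowers every reacting partial pressure. With Δn_gas = 1 − 0 = +1, Q moves away from K toward the side with fewer gas moles, so the system shifts toward the side with more gas moles — to the right.
The forward reaction is endothermic. Lowering T favours the exothermic direction — shift to the left.
The two effects oppose each other, so the net shift — and hence the change in D — cannot be determined from the given information.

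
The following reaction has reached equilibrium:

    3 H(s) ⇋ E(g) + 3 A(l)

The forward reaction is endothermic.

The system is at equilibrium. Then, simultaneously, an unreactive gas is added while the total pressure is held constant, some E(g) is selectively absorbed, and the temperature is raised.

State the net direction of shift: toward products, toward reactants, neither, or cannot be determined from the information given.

right

Adding inert gas at constant total pressure expands the volume and lowers every reacting partial pressure. With Δn_gas = 1 − 0 = +1, Q moves away from K toward the side with fewer gas moles, so the system shifts toward the side with more gas moles — to the right.
Removing E (g), a product, drives the reaction to the right.
The forward reaction is endothermic. Raising T favours the endothermic direction — shift to the right.
All effects act in the same direction — net shift to the right.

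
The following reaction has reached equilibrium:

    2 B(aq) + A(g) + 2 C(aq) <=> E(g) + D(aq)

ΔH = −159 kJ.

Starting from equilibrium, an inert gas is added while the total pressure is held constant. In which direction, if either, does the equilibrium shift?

Adding inert gas at constant total pressure expands the volume, scaling every reacting partial pressure by the same factor. Δn_gas = 1 − 1 = 0, so Q is unchanged — no shift.

no shift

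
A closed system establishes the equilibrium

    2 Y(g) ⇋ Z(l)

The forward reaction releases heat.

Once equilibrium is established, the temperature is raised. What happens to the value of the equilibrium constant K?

decreases

K depends on temperature via the van 't Hoff relation. The forward reaction is exothermic, so raising T decreases K.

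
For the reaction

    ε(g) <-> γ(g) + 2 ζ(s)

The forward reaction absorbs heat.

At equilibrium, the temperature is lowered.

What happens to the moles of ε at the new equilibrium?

increases

The forward reaction is endothermic. Lowering T favours the exothermic direction — shift to the left.
The net shift is to the left. ε is a reactant, so its amount increases.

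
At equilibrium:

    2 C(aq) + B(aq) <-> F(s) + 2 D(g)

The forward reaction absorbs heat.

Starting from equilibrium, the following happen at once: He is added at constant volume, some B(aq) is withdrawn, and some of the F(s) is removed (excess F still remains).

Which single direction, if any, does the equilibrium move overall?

At constant volume, adding an inert gas leaves every reacting species' partial pressure unchanged, so Q is unchanged — no shift from this change.
Removing B (aq), a reactant, drives the reaction to the left.
F is a pure solid; its activity is 1 regardless of amount, so Q is unaffected — no shift from this change.
Only the nonzero effect(s) matter; the net shift is to the left.

left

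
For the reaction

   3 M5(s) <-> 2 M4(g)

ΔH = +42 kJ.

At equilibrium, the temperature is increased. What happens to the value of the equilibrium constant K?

increases

K depends on temperature via the van 't Hoff relation. The forward reaction is endothermic, so raising T increases K.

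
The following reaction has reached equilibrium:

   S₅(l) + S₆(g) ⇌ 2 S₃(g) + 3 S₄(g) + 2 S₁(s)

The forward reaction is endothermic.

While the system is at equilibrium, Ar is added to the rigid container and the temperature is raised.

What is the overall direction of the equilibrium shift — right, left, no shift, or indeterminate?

At constant volume, adding an inert gas leaves every reacting species' partial pressure unchanged, so Q is unchanged — no shift from this change.
The forward reaction is endothermic. Raising T favours the endothermic direction — shift to the right.
Only the nonzero effect(s) matter; the net shift is to the right.

right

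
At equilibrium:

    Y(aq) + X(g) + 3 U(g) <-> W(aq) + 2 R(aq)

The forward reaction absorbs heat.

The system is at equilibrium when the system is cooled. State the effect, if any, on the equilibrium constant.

K depends on temperature via the van 't Hoff relation. The forward reaction is endothermic, so lowering T decreases K.

decreases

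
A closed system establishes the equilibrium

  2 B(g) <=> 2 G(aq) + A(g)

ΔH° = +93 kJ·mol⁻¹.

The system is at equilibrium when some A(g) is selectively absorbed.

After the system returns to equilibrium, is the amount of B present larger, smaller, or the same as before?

Removing A (g), a product, drives the reaction to the right.
The net shift is to the right. B is a reactant, so its amount decreases.

decreases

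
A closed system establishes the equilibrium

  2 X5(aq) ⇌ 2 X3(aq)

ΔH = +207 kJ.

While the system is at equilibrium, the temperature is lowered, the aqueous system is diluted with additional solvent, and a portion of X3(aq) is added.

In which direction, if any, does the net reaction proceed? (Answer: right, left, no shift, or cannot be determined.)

The forward reaction is endothermic. Lowering T favours the exothermic direction — shift to the left.
Dilution scales every aqueous concentration by the same factor. Δn_aq = 2 − 2 = 0, so Q is unchanged — no shift.
Adding X3 (aq), a product, drives the reaction to the left.
Only the nonzero effect(s) matter; the net shift is to the left.

left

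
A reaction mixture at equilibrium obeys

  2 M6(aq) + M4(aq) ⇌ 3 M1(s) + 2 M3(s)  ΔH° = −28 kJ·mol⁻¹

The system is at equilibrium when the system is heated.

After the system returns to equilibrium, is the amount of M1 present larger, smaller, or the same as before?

decreases

The forward reaction is exothermic. Raising T favours the endothermic direction — shift to the left.
The net shift is to the left. M1 is a product, so its amount decreases.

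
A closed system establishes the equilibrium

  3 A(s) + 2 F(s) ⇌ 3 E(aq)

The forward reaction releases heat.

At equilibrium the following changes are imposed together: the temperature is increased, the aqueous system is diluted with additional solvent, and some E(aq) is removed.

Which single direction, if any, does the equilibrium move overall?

The forward reaction is exothermic. Raising T favours the endothermic direction — shift to the left.
Dilution lowers every aqueous concentration by the same factor. Δn_aq = 3 − 0 = +3, so the system shifts toward the side with more dissolved moles — to the right.
Removing E (aq), a product, drives the reaction to the right.
The individual effects push in opposite directions; without quantitative information the net direction cannot be determined.

cannot be determined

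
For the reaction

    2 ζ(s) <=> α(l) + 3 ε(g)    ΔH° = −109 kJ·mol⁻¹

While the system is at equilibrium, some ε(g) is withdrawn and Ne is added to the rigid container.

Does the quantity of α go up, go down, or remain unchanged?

increases

Removing ε (g), a product, drives the reaction to the right.
At constant volume, adding an inert gas leaves every reacting species' partial pressure unchanged, so Q is unchanged — no shift from this change.
The net shift is to the right. α is a product, so its amount increases.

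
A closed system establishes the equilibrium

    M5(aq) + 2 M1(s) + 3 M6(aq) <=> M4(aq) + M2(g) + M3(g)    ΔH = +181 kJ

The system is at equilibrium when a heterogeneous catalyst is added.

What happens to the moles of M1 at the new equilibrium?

unchanged

A catalyst speeds both forward and reverse rates equally; it changes neither Q nor K — no shift from this change.
No net shift occurs, so the amount of M1 is unchanged.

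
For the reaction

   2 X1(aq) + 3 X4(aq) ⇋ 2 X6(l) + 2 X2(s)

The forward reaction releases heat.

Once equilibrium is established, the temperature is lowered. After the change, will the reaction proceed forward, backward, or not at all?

The forward reaction is exothermic. Lowering T favours the exothermic direction — shift to the right.

right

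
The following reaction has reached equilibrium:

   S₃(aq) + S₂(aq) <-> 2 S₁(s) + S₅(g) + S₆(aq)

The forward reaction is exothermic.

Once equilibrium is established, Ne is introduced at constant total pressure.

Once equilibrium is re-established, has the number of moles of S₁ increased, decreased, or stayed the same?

Adding inert gas at constant total pressure expands the volume and lowers every reacting partial pressure. With Δn_gas = 1 − 0 = +1, Q moves away from K toward the side with fewer gas moles, so the system shifts toward the side with more gas moles — to the right.
The net shift is to the right. S₁ is a product, so its amount increases.

increases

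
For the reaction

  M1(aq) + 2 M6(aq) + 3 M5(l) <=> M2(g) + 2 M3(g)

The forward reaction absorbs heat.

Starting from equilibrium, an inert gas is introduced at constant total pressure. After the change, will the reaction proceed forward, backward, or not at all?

Adding inert gas at constant total pressure expands the volume and lowers every reacting partial pressure. With Δn_gas = 3 − 0 = +3, Q moves away from K toward the side with fewer gas moles, so the system shifts toward the side with more gas moles — to the right.

right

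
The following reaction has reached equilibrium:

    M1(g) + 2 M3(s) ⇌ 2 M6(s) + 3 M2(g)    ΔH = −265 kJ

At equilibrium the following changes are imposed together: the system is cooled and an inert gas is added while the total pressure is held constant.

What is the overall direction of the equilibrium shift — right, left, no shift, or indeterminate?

The forward reaction is exothermic. Lowering T favours the exothermic direction — shift to the right.
Adding inert gas at constant total pressure expands the volume and lowers every reacting partial pressure. With Δn_gas = 3 − 1 = +2, Q moves away from K toward the side with fewer gas moles, so the system shifts toward the side with more gas moles — to the right.
All effects act in the same direction — net shift to the right.

right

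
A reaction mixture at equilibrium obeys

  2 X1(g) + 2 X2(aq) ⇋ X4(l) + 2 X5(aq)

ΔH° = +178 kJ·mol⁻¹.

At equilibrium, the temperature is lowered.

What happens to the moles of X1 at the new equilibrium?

increases

The forward reaction is endothermic. Lowering T favours the exothermic direction — shift to the left.
The net shift is to the left. X1 is a reactant, so its amount increases.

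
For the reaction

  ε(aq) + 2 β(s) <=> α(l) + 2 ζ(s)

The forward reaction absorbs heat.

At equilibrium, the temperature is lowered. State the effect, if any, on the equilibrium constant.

K depends on temperature via the van 't Hoff relation. The forward reaction is endothermic, so lowering T decreases K.

decreases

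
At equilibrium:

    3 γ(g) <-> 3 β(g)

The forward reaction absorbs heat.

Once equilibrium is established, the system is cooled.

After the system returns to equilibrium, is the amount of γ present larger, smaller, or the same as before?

The forward reaction is endothermic. Lowering T favours the exothermic direction — shift to the left.
The net shift is to the left. γ is a reactant, so its amount increases.

increases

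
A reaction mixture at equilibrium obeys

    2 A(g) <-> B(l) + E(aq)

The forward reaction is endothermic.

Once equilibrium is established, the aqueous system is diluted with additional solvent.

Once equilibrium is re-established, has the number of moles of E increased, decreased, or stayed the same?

Dilution lowers every aqueous concentration by the same factor. Δn_aq = 1 − 0 = +1, so the system shifts toward the side with more dissolved moles — to the right.
The net shift is to the right. E is a product, so its amount increases.

increases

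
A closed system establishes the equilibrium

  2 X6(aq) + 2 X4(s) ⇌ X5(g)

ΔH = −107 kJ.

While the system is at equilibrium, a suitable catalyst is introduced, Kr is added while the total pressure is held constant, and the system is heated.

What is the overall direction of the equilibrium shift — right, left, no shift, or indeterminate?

cannot be determined

A catalyst speeds both forward and reverse rates equally; it changes neither Q nor K — no shift from this change.
Adding inert gas at constant total pressure expands the volume and lowers every reacting partial pressure. With Δn_gas = 1 − 0 = +1, Q moves away from K toward the side with fewer gas moles, so the system shifts toward the side with more gas moles — to the right.
The forward reaction is exothermic. Raising T favours the endothermic direction — shift to the left.
The individual effects push in opposite directions; without quantitative information the net direction cannot be determined.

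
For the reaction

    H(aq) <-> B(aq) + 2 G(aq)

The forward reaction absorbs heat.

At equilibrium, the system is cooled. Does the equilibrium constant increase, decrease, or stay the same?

decreases

K depends on temperature via the van 't Hoff relation. The forward reaction is endothermic, so lowering T decreases K.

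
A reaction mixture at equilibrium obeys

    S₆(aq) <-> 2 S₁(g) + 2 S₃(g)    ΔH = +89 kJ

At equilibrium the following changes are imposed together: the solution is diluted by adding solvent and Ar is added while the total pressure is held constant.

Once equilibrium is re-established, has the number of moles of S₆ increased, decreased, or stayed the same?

cannot be determined

Dilution lowers every aqueous concentration by the same factor. Δn_aq = 0 − 1 = -1, so the system shifts toward the side with more dissolved moles — to the left.
Adding inert gas at constant total pressure expands the volume and lowers every reacting partial pressure. With Δn_gas = 4 − 0 = +4, Q moves away from K toward the side with fewer gas moles, so the system shifts toward the side with more gas moles — to the right.
The two effects oppose each other, so the net shift — and hence the change in S₆ — cannot be determined from the given information.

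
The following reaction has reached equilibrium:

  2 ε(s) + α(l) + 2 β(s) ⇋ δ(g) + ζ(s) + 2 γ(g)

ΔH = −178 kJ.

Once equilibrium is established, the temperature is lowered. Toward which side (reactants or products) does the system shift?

right

The forward reaction is exothermic. Lowering T favours the exothermic direction — shift to the right.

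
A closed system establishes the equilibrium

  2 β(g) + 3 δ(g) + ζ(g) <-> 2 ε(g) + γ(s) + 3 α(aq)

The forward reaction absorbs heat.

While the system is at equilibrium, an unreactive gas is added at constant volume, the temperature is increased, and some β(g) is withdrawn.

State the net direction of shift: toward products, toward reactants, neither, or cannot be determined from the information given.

cannot be determined

At constant volume, adding an inert gas leaves every reacting species' partial pressure unchanged, so Q is unchanged — no shift from this change.
The forward reaction is endothermic. Raising T favours the endothermic direction — shift to the right.
Removing β (g), a reactant, drives the reaction to the left.
The individual effects push in opposite directions; without quantitative information the net direction cannot be determined.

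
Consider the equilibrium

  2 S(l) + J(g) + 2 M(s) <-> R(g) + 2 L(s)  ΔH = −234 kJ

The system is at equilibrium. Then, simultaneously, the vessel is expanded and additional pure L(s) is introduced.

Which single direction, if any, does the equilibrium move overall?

Gas moles: reactants 1, products 1. Δn_gas = 0, so a volume change leaves Q equal to K — no shift from this change.
L is a pure solid; its activity is 1 regardless of amount, so Q is unaffected — no shift from this change.
None of the changes alters Q relative to K, so there is no net shift.

no shift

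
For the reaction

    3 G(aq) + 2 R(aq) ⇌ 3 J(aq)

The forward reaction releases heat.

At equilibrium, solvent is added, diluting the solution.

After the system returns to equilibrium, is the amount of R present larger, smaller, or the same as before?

Dilution lowers every aqueous concentration by the same factor. Δn_aq = 3 − 5 = -2, so the system shifts toward the side with more dissolved moles — to the left.
The net shift is to the left. R is a reactant, so its amount increases.

increases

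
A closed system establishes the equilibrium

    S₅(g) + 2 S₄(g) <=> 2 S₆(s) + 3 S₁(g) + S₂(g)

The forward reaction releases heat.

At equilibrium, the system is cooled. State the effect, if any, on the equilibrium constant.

K depends on temperature via the van 't Hoff relation. The forward reaction is exothermic, so lowering T increases K.

increases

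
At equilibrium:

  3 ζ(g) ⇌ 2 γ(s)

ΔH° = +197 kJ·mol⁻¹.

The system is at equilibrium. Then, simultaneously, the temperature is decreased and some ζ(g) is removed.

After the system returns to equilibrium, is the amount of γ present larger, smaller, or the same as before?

The forward reaction is endothermic. Lowering T favours the exothermic direction — shift to the left.
Removing ζ (g), a reactant, drives the reaction to the left.
The net shift is to the left. γ is a product, so its amount decreases.

decreases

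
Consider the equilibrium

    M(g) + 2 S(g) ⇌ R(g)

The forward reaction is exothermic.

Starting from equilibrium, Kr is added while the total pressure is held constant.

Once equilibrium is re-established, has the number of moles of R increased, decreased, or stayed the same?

Adding inert gas at constant total pressure expands the volume and lowers every reacting partial pressure. With Δn_gas = 1 − 3 = -2, Q moves away from K toward the side with fewer gas moles, so the system shifts toward the side with more gas moles — to the left.
The net shift is to the left. R is a product, so its amount decreases.

decreases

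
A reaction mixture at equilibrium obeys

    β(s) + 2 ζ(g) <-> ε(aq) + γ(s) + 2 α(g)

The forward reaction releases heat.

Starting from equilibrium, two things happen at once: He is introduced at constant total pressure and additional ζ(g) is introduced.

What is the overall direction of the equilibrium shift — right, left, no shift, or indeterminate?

right

Adding inert gas at constant total pressure expands the volume, scaling every reacting partial pressure by the same factor. Δn_gas = 2 − 2 = 0, so Q is unchanged — no shift.
Adding ζ (g), a reactant, drives the reaction to the right.
Only the nonzero effect(s) matter; the net shift is to the right.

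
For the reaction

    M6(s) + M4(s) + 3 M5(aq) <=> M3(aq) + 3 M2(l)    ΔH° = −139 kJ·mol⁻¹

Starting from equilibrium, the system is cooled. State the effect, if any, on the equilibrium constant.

increases

K depends on temperature via the van 't Hoff relation. The forward reaction is exothermic, so lowering T increases K.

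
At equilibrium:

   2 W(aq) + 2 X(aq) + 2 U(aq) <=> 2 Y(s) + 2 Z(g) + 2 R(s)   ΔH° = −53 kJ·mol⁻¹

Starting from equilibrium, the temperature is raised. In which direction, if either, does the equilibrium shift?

left

The forward reaction is exothermic. Raising T favours the endothermic direction — shift to the left.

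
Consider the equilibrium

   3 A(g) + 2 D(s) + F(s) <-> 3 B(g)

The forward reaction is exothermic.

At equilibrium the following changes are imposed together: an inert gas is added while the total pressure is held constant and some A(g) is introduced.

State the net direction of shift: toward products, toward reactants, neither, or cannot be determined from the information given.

right

Adding inert gas at constant total pressure expands the volume, scaling every reacting partial pressure by the same factor. Δn_gas = 3 − 3 = 0, so Q is unchanged — no shift.
Adding A (g), a reactant, drives the reaction to the right.
Only the nonzero effect(s) matter; the net shift is to the right.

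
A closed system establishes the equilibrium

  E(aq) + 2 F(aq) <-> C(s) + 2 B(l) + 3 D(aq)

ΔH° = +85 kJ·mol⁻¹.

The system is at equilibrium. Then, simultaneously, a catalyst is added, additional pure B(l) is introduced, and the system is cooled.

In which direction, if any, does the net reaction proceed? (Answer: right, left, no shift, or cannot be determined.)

left

A catalyst speeds both forward and reverse rates equally; it changes neither Q nor K — no shift from this change.
B is a pure liquid; its activity is 1 regardless of amount, so Q is unaffected — no shift from this change.
The forward reaction is endothermic. Lowering T favours the exothermic direction — shift to the left.
Only the nonzero effect(s) matter; the net shift is to the left.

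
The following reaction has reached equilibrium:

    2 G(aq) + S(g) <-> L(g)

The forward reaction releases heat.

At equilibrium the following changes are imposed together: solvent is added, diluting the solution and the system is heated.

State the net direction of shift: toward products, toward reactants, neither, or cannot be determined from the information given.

Dilution lowers every aqueous concentration by the same factor. Δn_aq = 0 − 2 = -2, so the system shifts toward the side with more dissolved moles — to the left.
The forward reaction is exothermic. Raising T favours the endothermic direction — shift to the left.
All effects act in the same direction — net shift to the left.

left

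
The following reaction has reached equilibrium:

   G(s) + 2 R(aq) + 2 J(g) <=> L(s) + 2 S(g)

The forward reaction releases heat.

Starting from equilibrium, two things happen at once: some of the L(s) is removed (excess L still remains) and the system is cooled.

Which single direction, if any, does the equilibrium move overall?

L is a pure solid; its activity is 1 regardless of amount, so Q is unaffected — no shift from this change.
The forward reaction is exothermic. Lowering T favours the exothermic direction — shift to the right.
Only the nonzero effect(s) matter; the net shift is to the right.

right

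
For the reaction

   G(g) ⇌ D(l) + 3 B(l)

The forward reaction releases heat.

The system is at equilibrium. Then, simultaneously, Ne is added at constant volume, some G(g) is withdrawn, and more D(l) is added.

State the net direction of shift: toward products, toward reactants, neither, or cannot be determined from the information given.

left

At constant volume, adding an inert gas leaves every reacting species' partial pressure unchanged, so Q is unchanged — no shift from this change.
Removing G (g), a reactant, drives the reaction to the left.
D is a pure liquid; its activity is 1 regardless of amount, so Q is unaffected — no shift from this change.
Only the nonzero effect(s) matter; the net shift is to the left.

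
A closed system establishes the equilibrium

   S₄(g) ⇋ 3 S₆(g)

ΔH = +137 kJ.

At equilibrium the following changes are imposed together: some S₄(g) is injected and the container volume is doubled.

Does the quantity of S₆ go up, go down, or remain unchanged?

Adding S₄ (g), a reactant, drives the reaction to the right.
Gas moles: reactants 1, products 3 (Δn_gas = +2). Expansion shifts the system toward the side with more moles of gas — to the right.
The net shift is to the right. S₆ is a product, so its amount increases.

increases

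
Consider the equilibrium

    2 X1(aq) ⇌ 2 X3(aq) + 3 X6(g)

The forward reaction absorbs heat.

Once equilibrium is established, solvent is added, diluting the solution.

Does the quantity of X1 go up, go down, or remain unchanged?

Dilution scales every aqueous concentration by the same factor. Δn_aq = 2 − 2 = 0, so Q is unchanged — no shift.
No net shift occurs, so the amount of X1 is unchanged.

unchanged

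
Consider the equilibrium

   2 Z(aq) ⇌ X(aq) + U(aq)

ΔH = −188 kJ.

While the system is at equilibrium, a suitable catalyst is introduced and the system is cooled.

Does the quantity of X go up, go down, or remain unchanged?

A catalyst speeds both forward and reverse rates equally; it changes neither Q nor K — no shift from this change.
The forward reaction is exothermic. Lowering T favours the exothermic direction — shift to the right.
The net shift is to the right. X is a product, so its amount increases.

increases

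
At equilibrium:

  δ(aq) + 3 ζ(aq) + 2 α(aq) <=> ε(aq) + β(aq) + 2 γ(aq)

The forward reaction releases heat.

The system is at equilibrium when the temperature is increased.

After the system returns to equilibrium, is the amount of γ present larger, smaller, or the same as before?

decreases

The forward reaction is exothermic. Raising T favours the endothermic direction — shift to the left.
The net shift is to the left. γ is a product, so its amount decreases.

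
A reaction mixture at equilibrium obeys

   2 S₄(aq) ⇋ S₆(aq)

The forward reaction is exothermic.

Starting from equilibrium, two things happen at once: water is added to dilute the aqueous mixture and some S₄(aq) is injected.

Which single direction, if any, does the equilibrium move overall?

Dilution lowers every aqueous concentration by the same factor. Δn_aq = 1 − 2 = -1, so the system shifts toward the side with more dissolved moles — to the left.
Adding S₄ (aq), a reactant, drives the reaction to the right.
The individual effects push in opposite directions; without quantitative information the net direction cannot be determined.

cannot be determined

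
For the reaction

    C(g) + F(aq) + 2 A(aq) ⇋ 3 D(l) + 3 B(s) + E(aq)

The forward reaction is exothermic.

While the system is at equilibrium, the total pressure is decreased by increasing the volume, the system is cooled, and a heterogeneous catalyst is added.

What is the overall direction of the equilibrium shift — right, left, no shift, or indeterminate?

cannot be determined

Gas moles: reactants 1, products 0 (Δn_gas = -1). Expansion shifts the system toward the side with more moles of gas — to the left.
The forward reaction is exothermic. Lowering T favours the exothermic direction — shift to the right.
A catalyst speeds both forward and reverse rates equally; it changes neither Q nor K — no shift from this change.
The individual effects push in opposite directions; without quantitative information the net direction cannot be determined.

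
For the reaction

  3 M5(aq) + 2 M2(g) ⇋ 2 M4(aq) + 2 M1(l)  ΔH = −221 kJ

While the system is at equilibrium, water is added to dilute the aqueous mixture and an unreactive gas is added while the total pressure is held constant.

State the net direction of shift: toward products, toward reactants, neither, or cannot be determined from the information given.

Dilution lowers every aqueous concentration by the same factor. Δn_aq = 2 − 3 = -1, so the system shifts toward the side with more dissolved moles — to the left.
Adding inert gas at constant total pressure expands the volume and lowers every reacting partial pressure. With Δn_gas = 0 − 2 = -2, Q moves away from K toward the side with fewer gas moles, so the system shifts toward the side with more gas moles — to the left.
All effects act in the same direction — net shift to the left.

left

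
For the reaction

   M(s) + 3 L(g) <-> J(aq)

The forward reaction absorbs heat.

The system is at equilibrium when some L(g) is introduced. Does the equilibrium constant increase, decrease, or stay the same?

unchanged

The equilibrium constant depends only on temperature. This perturbation may move the position of equilibrium, but since T is unchanged, K itself is unchanged.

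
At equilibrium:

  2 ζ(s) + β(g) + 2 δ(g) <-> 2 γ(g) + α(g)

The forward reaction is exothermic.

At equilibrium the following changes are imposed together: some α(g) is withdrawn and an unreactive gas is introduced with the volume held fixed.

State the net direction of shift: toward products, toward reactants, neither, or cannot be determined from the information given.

Removing α (g), a product, drives the reaction to the right.
At constant volume, adding an inert gas leaves every reacting species' partial pressure unchanged, so Q is unchanged — no shift from this change.
Only the nonzero effect(s) matter; the net shift is to the right.

right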